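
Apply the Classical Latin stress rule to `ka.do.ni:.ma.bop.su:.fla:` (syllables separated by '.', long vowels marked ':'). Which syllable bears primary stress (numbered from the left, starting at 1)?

Classical Latin: stress the penult if heavy (long vowel or closed), else the antepenult.
Weights: 5 bop H, 6 su: H, 7 fla: H.
The penult (syllable 6, su:) is heavy, so it takes stress.
Stress on syllable 6: ka.do.ni:.ma.bop.ˈsu:.fla:.

6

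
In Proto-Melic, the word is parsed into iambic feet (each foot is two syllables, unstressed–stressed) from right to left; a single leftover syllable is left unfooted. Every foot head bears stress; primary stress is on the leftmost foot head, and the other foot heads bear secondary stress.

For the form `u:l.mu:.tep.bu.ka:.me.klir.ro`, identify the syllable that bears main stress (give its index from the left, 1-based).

Parse right to left into iambic (σˈσ) feet: (u:l.ˈmu:) (tep.ˈbu) (ka:.ˈme) (klir.ˈro).
Foot heads (stressed positions): 2, 4, 6, 8.
End Rule Leftmost: primary stress on the leftmost head = syllable 2.
Primary stress: syllable 2 → u:l.ˈmu:.tep.bu.ka:.me.klir.ro.

2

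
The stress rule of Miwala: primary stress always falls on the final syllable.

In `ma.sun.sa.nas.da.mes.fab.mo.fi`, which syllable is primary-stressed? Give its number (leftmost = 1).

9

The word has 9 syllables; the final syllable is syllable 9 (fi).
Primary stress: syllable 9 → ma.sun.sa.nas.da.mes.fab.mo.ˈfi.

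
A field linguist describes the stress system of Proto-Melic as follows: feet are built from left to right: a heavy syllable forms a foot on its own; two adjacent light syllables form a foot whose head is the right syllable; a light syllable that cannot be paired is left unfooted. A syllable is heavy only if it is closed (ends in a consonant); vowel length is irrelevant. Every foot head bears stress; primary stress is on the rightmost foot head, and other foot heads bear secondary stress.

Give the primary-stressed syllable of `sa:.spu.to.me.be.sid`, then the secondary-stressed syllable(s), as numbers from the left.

Weights: 1 sa: L, 2 spu L, 3 to L, 4 me L, 5 be L, 6 sid H.
Parse left to right (heavy = foot alone; LL = one foot; stranded L unfooted): (sa:.ˈspu) (to.ˈme) be (ˈsid).
Foot heads: 2, 4, 6.
Primary stress on the rightmost head = syllable 6.
Secondary stress on 2, 4: sa:.ˌspu.to.ˌme.be.ˈsid.

primary 6, secondary 2, 4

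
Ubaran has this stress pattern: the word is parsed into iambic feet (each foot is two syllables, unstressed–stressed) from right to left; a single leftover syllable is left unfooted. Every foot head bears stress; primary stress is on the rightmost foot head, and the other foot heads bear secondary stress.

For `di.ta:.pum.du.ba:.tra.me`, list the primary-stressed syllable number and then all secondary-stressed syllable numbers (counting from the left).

Parse right to left into iambic (σˈσ) feet: di (ta:.ˈpum) (du.ˈba:) (tra.ˈme). Syllable 1 is left unfooted.
Foot heads (stressed positions): 3, 5, 7.
End Rule Rightmost: primary stress on the rightmost head = syllable 7.
Secondary stress on 3, 5: di.ta:.ˌpum.du.ˌba:.tra.ˈme.

primary 7, secondary 3, 5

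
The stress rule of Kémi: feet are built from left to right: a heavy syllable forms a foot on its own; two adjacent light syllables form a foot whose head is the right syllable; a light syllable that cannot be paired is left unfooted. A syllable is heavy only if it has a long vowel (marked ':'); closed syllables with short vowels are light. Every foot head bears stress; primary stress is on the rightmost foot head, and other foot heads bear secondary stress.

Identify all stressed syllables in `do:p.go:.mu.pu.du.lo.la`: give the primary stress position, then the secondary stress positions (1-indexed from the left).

primary 6, secondary 1, 2, 4

Weights: 1 do:p H, 2 go: H, 3 mu L, 4 pu L, 5 du L, 6 lo L, 7 la L.
Parse left to right (heavy = foot alone; LL = one foot; stranded L unfooted): (ˈdo:p) (ˈgo:) (mu.ˈpu) (du.ˈlo) la.
Foot heads: 1, 2, 4, 6.
Primary stress on the rightmost head = syllable 6.
Secondary stress on 1, 2, 4: ˌdo:p.ˌgo:.mu.ˌpu.du.ˈlo.la.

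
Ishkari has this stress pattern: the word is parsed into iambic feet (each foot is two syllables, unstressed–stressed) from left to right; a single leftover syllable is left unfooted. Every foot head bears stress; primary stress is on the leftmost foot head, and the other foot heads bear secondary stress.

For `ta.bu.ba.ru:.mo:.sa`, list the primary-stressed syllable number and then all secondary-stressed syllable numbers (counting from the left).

primary 2, secondary 4, 6

Parse left to right into iambic (σˈσ) feet: (ta.ˈbu) (ba.ˈru:) (mo:.ˈsa).
Foot heads (stressed positions): 2, 4, 6.
End Rule Leftmost: primary stress on the leftmost head = syllable 2.
Secondary stress on 4, 6: ta.ˈbu.ba.ˌru:.mo:.ˌsa.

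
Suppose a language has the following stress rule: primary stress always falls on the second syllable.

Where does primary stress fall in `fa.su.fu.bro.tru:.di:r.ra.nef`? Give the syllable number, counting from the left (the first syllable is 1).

The word has 8 syllables; the second syllable is syllable 2 (su).
Primary stress: syllable 2 → fa.ˈsu.fu.bro.tru:.di:r.ra.nef.

2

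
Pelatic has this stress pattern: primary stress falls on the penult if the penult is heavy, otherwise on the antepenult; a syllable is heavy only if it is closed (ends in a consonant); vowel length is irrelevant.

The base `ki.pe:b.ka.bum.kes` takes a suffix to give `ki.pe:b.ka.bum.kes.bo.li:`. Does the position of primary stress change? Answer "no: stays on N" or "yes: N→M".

yes: 4→5

Base `ki.pe:b.ka.bum.kes` (5 syllables):
  Weights: 3 ka L, 4 bum H, 5 kes H.
  The penult (syllable 4, bum) is heavy, so it takes stress.
  → primary stress on syllable 4.
Suffixed `ki.pe:b.ka.bum.kes.bo.li:` (7 syllables):
  Weights: 5 kes H, 6 bo L, 7 li: L.
  The penult (syllable 6, bo) is light, so stress falls on the antepenult (syllable 5, kes).
  → primary stress on syllable 5.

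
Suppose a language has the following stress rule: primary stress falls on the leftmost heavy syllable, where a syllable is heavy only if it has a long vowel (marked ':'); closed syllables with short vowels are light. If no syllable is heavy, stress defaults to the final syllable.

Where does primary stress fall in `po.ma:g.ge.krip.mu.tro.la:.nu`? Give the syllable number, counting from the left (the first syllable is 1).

Weights: 1 po L, 2 ma:g H, 3 ge L, 4 krip L, 5 mu L, 6 tro L, 7 la: H, 8 nu L.
Heavy syllables in the domain: 2, 7. The leftmost is syllable 2 (ma:g).
Primary stress: syllable 2 → po.ˈma:g.ge.krip.mu.tro.la:.nu.

2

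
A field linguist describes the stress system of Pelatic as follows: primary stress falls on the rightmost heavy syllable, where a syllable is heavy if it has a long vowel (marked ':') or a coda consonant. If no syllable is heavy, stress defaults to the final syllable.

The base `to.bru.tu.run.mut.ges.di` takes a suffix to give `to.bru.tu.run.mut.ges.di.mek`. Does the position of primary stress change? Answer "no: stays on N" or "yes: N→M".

yes: 6→8

Base `to.bru.tu.run.mut.ges.di` (7 syllables):
  Weights: 1 to L, 2 bru L, 3 tu L, 4 run H, 5 mut H, 6 ges H, 7 di L.
  Heavy syllables in the domain: 4, 5, 6. The rightmost is syllable 6 (ges).
  → primary stress on syllable 6.
Suffixed `to.bru.tu.run.mut.ges.di.mek` (8 syllables):
  Weights: 1 to L, 2 bru L, 3 tu L, 4 run H, 5 mut H, 6 ges H, 7 di L, 8 mek H.
  Heavy syllables in the domain: 4, 5, 6, 8. The rightmost is syllable 8 (mek).
  → primary stress on syllable 8.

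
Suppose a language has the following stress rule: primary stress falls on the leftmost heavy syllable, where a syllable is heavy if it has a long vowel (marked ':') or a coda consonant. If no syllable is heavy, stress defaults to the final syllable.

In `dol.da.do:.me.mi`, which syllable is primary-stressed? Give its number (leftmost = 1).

Weights: 1 dol H, 2 da L, 3 do: H, 4 me L, 5 mi L.
Heavy syllables in the domain: 1, 3. The leftmost is syllable 1 (dol).
Primary stress: syllable 1 → ˈdol.da.do:.me.mi.

1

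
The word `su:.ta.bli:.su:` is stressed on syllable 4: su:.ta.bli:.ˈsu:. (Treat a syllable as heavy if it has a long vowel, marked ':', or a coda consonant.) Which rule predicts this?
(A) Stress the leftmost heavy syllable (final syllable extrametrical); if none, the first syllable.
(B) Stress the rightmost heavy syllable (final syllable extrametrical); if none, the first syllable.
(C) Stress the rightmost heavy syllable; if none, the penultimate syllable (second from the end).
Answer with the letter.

Rule A → syllable 1 (observed: 4).
Rule B → syllable 3 (observed: 4).
Rule C → syllable 4 ✓.

C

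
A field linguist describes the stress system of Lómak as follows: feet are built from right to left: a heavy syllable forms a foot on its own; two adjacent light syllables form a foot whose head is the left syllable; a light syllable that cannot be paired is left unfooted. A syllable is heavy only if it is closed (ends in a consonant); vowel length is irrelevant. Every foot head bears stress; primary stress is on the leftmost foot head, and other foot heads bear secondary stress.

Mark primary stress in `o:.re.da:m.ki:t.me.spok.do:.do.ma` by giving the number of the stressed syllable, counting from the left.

1

Weights: 1 o: L, 2 re L, 3 da:m H, 4 ki:t H, 5 me L, 6 spok H, 7 do: L, 8 do L, 9 ma L.
Parse right to left (heavy = foot alone; LL = one foot; stranded L unfooted): (ˈo:.re) (ˈda:m) (ˈki:t) me (ˈspok) do: (ˈdo.ma).
Foot heads: 1, 3, 4, 6, 8.
Primary stress on the leftmost head = syllable 1.
Primary stress: syllable 1 → ˈo:.re.da:m.ki:t.me.spok.do:.do.ma.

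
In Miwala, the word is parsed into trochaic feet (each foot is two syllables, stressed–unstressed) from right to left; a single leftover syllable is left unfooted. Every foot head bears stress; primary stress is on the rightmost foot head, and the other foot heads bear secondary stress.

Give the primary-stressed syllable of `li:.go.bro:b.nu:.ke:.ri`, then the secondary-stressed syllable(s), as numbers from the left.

primary 5, secondary 1, 3

Parse right to left into trochaic (ˈσσ) feet: (ˈli:.go) (ˈbro:b.nu:) (ˈke:.ri).
Foot heads (stressed positions): 1, 3, 5.
End Rule Rightmost: primary stress on the rightmost head = syllable 5.
Secondary stress on 1, 3: ˌli:.go.ˌbro:b.nu:.ˈke:.ri.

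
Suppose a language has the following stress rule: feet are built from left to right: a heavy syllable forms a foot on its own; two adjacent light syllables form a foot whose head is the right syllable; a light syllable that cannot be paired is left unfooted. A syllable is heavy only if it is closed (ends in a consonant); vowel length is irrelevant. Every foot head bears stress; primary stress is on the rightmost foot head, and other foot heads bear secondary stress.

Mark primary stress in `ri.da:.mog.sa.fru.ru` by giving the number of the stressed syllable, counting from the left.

Weights: 1 ri L, 2 da: L, 3 mog H, 4 sa L, 5 fru L, 6 ru L.
Parse left to right (heavy = foot alone; LL = one foot; stranded L unfooted): (ri.ˈda:) (ˈmog) (sa.ˈfru) ru.
Foot heads: 2, 3, 5.
Primary stress on the rightmost head = syllable 5.
Primary stress: syllable 5 → ri.da:.mog.sa.ˈfru.ru.

5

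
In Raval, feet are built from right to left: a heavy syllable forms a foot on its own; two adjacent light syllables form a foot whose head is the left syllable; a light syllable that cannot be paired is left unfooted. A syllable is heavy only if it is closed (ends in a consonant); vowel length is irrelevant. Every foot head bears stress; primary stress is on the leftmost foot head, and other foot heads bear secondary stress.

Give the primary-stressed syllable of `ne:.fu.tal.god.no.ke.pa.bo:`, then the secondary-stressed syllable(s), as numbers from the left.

primary 1, secondary 3, 4, 5, 7

Weights: 1 ne: L, 2 fu L, 3 tal H, 4 god H, 5 no L, 6 ke L, 7 pa L, 8 bo: L.
Parse right to left (heavy = foot alone; LL = one foot; stranded L unfooted): (ˈne:.fu) (ˈtal) (ˈgod) (ˈno.ke) (ˈpa.bo:).
Foot heads: 1, 3, 4, 5, 7.
Primary stress on the leftmost head = syllable 1.
Secondary stress on 3, 4, 5, 7: ˈne:.fu.ˌtal.ˌgod.ˌno.ke.ˌpa.bo:.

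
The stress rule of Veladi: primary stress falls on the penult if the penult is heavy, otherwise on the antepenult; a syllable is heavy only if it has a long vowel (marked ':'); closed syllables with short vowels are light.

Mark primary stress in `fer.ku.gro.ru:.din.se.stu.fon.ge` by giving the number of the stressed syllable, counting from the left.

7

Weights: 7 stu L, 8 fon L, 9 ge L.
The penult (syllable 8, fon) is light, so stress falls on the antepenult (syllable 7, stu).
Primary stress: syllable 7 → fer.ku.gro.ru:.din.se.ˈstu.fon.ge.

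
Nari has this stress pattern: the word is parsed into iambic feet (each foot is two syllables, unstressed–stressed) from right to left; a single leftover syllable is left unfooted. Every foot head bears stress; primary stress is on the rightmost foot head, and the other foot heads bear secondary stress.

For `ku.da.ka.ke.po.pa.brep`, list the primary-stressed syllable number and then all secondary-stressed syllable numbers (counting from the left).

primary 7, secondary 3, 5

Parse right to left into iambic (σˈσ) feet: ku (da.ˈka) (ke.ˈpo) (pa.ˈbrep). Syllable 1 is left unfooted.
Foot heads (stressed positions): 3, 5, 7.
End Rule Rightmost: primary stress on the rightmost head = syllable 7.
Secondary stress on 3, 5: ku.da.ˌka.ke.ˌpo.pa.ˈbrep.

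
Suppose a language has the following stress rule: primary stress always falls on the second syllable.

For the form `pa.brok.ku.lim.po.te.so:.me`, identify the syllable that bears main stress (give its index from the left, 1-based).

2

The word has 8 syllables; the second syllable is syllable 2 (brok).
Primary stress: syllable 2 → pa.ˈbrok.ku.lim.po.te.so:.me.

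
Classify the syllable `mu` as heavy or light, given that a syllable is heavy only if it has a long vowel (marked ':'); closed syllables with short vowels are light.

`mu`: short vowel, open (no coda). Short vowel → light.

light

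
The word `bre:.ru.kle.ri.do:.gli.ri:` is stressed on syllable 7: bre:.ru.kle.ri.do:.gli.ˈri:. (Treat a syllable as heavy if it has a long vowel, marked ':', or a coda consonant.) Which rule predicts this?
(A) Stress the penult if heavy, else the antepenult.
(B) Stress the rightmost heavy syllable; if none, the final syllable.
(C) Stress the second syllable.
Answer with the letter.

Rule A → syllable 5 (observed: 7).
Rule B → syllable 7 ✓.
Rule C → syllable 2 (observed: 7).

B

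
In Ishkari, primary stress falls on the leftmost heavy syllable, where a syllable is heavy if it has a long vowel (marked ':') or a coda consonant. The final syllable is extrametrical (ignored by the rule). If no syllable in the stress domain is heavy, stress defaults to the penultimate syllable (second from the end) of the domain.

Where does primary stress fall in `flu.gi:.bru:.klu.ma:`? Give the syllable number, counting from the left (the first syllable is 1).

2

The final syllable (5, ma:) is extrametrical; the stress domain is syllables 1–4.
Weights: 1 flu L, 2 gi: H, 3 bru: H, 4 klu L.
Heavy syllables in the domain: 2, 3. The leftmost is syllable 2 (gi:).
Primary stress: syllable 2 → flu.ˈgi:.bru:.klu.ma:.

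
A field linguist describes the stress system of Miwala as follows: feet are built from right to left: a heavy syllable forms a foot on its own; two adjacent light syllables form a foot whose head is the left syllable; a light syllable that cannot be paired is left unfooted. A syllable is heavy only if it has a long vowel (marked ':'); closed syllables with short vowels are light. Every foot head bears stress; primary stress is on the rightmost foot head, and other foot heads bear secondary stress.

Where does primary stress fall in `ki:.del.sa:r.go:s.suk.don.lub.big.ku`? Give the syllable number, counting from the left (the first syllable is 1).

Weights: 1 ki: H, 2 del L, 3 sa:r H, 4 go:s H, 5 suk L, 6 don L, 7 lub L, 8 big L, 9 ku L.
Parse right to left (heavy = foot alone; LL = one foot; stranded L unfooted): (ˈki:) del (ˈsa:r) (ˈgo:s) suk (ˈdon.lub) (ˈbig.ku).
Foot heads: 1, 3, 4, 6, 8.
Primary stress on the rightmost head = syllable 8.
Primary stress: syllable 8 → ki:.del.sa:r.go:s.suk.don.lub.ˈbig.ku.

8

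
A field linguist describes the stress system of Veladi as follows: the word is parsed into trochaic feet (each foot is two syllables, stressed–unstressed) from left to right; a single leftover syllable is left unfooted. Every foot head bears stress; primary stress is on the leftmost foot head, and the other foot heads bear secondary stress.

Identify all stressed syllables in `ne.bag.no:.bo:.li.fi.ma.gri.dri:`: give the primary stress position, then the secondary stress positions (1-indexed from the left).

primary 1, secondary 3, 5, 7

Parse left to right into trochaic (ˈσσ) feet: (ˈne.bag) (ˈno:.bo:) (ˈli.fi) (ˈma.gri) dri:. Syllable 9 is left unfooted.
Foot heads (stressed positions): 1, 3, 5, 7.
End Rule Leftmost: primary stress on the leftmost head = syllable 1.
Secondary stress on 3, 5, 7: ˈne.bag.ˌno:.bo:.ˌli.fi.ˌma.gri.dri:.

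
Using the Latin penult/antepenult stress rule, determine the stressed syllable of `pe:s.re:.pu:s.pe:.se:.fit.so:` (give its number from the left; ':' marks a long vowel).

6

Classical Latin: stress the penult if heavy (long vowel or closed), else the antepenult.
Weights: 5 se: H, 6 fit H, 7 so: H.
The penult (syllable 6, fit) is heavy, so it takes stress.
Stress on syllable 6: pe:s.re:.pu:s.pe:.se:.ˈfit.so:.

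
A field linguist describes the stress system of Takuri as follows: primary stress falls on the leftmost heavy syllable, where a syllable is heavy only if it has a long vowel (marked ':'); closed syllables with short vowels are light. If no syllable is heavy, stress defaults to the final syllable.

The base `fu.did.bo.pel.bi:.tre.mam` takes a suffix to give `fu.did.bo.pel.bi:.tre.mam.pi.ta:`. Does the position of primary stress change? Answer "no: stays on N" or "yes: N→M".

Base `fu.did.bo.pel.bi:.tre.mam` (7 syllables):
  Weights: 1 fu L, 2 did L, 3 bo L, 4 pel L, 5 bi: H, 6 tre L, 7 mam L.
  Heavy syllables in the domain: 5. The leftmost is syllable 5 (bi:).
  → primary stress on syllable 5.
Suffixed `fu.did.bo.pel.bi:.tre.mam.pi.ta:` (9 syllables):
  Weights: 1 fu L, 2 did L, 3 bo L, 4 pel L, 5 bi: H, 6 tre L, 7 mam L, 8 pi L, 9 ta: H.
  Heavy syllables in the domain: 5, 9. The leftmost is syllable 5 (bi:).
  → primary stress on syllable 5.

no: stays on 5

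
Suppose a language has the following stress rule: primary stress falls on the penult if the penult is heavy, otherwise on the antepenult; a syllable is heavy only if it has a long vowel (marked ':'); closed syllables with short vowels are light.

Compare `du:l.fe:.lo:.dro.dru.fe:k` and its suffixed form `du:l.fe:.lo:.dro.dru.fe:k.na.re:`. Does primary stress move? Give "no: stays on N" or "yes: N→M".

yes: 4→6

Base `du:l.fe:.lo:.dro.dru.fe:k` (6 syllables):
  Weights: 4 dro L, 5 dru L, 6 fe:k H.
  The penult (syllable 5, dru) is light, so stress falls on the antepenult (syllable 4, dro).
  → primary stress on syllable 4.
Suffixed `du:l.fe:.lo:.dro.dru.fe:k.na.re:` (8 syllables):
  Weights: 6 fe:k H, 7 na L, 8 re: H.
  The penult (syllable 7, na) is light, so stress falls on the antepenult (syllable 6, fe:k).
  → primary stress on syllable 6.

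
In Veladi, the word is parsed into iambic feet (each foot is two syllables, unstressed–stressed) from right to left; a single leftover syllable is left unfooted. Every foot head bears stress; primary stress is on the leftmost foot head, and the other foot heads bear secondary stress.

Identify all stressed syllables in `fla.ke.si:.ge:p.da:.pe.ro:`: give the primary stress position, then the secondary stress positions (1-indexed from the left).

Parse right to left into iambic (σˈσ) feet: fla (ke.ˈsi:) (ge:p.ˈda:) (pe.ˈro:). Syllable 1 is left unfooted.
Foot heads (stressed positions): 3, 5, 7.
End Rule Leftmost: primary stress on the leftmost head = syllable 3.
Secondary stress on 5, 7: fla.ke.ˈsi:.ge:p.ˌda:.pe.ˌro:.

primary 3, secondary 5, 7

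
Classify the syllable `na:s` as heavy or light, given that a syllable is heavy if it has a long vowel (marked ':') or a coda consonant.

heavy

`na:s`: long vowel, closed (coda /s/). Long vowel and closed → heavy.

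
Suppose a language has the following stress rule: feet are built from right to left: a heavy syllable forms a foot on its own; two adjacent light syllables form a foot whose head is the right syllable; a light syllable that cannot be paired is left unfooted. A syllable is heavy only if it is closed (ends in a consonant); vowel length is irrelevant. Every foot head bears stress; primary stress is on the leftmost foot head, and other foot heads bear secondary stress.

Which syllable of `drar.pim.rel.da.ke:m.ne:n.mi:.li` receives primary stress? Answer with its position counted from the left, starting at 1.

Weights: 1 drar H, 2 pim H, 3 rel H, 4 da L, 5 ke:m H, 6 ne:n H, 7 mi: L, 8 li L.
Parse right to left (heavy = foot alone; LL = one foot; stranded L unfooted): (ˈdrar) (ˈpim) (ˈrel) da (ˈke:m) (ˈne:n) (mi:.ˈli).
Foot heads: 1, 2, 3, 5, 6, 8.
Primary stress on the leftmost head = syllable 1.
Primary stress: syllable 1 → ˈdrar.pim.rel.da.ke:m.ne:n.mi:.li.

1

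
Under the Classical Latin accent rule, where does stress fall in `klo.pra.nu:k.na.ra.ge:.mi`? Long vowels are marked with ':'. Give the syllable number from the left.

Classical Latin: stress the penult if heavy (long vowel or closed), else the antepenult.
Weights: 5 ra L, 6 ge: H, 7 mi L.
The penult (syllable 6, ge:) is heavy, so it takes stress.
Stress on syllable 6: klo.pra.nu:k.na.ra.ˈge:.mi.

6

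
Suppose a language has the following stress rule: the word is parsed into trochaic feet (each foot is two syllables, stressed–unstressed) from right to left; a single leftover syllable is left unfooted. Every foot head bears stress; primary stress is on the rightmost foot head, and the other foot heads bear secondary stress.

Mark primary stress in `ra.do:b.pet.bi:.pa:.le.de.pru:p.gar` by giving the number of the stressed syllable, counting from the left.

8

Parse right to left into trochaic (ˈσσ) feet: ra (ˈdo:b.pet) (ˈbi:.pa:) (ˈle.de) (ˈpru:p.gar). Syllable 1 is left unfooted.
Foot heads (stressed positions): 2, 4, 6, 8.
End Rule Rightmost: primary stress on the rightmost head = syllable 8.
Primary stress: syllable 8 → ra.do:b.pet.bi:.pa:.le.de.ˈpru:p.gar.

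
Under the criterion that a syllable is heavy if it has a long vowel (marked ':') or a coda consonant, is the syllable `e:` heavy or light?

heavy

`e:`: long vowel, open (no coda). Long vowel → heavy.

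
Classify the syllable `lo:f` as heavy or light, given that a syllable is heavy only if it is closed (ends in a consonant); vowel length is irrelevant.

heavy

`lo:f`: long vowel, closed (coda /f/). Closed (coda /f/) → heavy.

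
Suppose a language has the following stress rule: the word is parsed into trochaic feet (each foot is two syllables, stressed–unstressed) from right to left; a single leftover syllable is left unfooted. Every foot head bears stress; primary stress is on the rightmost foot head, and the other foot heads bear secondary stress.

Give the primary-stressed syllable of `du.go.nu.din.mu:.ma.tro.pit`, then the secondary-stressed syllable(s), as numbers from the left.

primary 7, secondary 1, 3, 5

Parse right to left into trochaic (ˈσσ) feet: (ˈdu.go) (ˈnu.din) (ˈmu:.ma) (ˈtro.pit).
Foot heads (stressed positions): 1, 3, 5, 7.
End Rule Rightmost: primary stress on the rightmost head = syllable 7.
Secondary stress on 1, 3, 5: ˌdu.go.ˌnu.din.ˌmu:.ma.ˈtro.pit.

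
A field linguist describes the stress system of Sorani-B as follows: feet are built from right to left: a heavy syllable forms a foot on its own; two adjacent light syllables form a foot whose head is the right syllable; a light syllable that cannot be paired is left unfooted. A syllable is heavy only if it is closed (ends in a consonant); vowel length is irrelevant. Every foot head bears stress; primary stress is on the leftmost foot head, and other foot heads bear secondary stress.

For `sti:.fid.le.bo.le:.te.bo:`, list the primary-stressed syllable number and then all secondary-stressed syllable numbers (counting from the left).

primary 2, secondary 5, 7

Weights: 1 sti: L, 2 fid H, 3 le L, 4 bo L, 5 le: L, 6 te L, 7 bo: L.
Parse right to left (heavy = foot alone; LL = one foot; stranded L unfooted): sti: (ˈfid) le (bo.ˈle:) (te.ˈbo:).
Foot heads: 2, 5, 7.
Primary stress on the leftmost head = syllable 2.
Secondary stress on 5, 7: sti:.ˈfid.le.bo.ˌle:.te.ˌbo:.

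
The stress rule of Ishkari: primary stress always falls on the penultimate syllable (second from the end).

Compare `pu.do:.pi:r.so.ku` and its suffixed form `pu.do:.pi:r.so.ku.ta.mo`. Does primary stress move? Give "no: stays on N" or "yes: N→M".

Base `pu.do:.pi:r.so.ku` (5 syllables):
  The word has 5 syllables; the penultimate syllable (second from the end) is syllable 4 (so).
  → primary stress on syllable 4.
Suffixed `pu.do:.pi:r.so.ku.ta.mo` (7 syllables):
  The word has 7 syllables; the penultimate syllable (second from the end) is syllable 6 (ta).
  → primary stress on syllable 6.

yes: 4→6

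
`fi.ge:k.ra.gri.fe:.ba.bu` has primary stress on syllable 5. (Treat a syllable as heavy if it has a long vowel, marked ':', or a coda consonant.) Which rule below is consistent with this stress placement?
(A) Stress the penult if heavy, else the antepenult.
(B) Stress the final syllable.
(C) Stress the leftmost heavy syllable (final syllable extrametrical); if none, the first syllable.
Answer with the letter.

Rule A → syllable 5 ✓.
Rule B → syllable 7 (observed: 5).
Rule C → syllable 2 (observed: 5).

A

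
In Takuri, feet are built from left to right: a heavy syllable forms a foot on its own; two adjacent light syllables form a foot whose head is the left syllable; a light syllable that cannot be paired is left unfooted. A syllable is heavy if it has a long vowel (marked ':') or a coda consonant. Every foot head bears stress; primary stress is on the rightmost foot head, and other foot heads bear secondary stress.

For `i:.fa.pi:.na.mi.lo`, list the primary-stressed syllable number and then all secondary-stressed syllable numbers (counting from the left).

Weights: 1 i: H, 2 fa L, 3 pi: H, 4 na L, 5 mi L, 6 lo L.
Parse left to right (heavy = foot alone; LL = one foot; stranded L unfooted): (ˈi:) fa (ˈpi:) (ˈna.mi) lo.
Foot heads: 1, 3, 4.
Primary stress on the rightmost head = syllable 4.
Secondary stress on 1, 3: ˌi:.fa.ˌpi:.ˈna.mi.lo.

primary 4, secondary 1, 3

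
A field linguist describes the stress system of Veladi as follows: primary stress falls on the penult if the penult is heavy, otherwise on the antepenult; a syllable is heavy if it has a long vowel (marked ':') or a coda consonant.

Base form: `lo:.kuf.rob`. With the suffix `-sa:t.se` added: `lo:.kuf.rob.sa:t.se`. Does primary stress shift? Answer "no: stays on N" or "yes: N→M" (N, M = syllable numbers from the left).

Base `lo:.kuf.rob` (3 syllables):
  Weights: 1 lo: H, 2 kuf H, 3 rob H.
  The penult (syllable 2, kuf) is heavy, so it takes stress.
  → primary stress on syllable 2.
Suffixed `lo:.kuf.rob.sa:t.se` (5 syllables):
  Weights: 3 rob H, 4 sa:t H, 5 se L.
  The penult (syllable 4, sa:t) is heavy, so it takes stress.
  → primary stress on syllable 4.

yes: 2→4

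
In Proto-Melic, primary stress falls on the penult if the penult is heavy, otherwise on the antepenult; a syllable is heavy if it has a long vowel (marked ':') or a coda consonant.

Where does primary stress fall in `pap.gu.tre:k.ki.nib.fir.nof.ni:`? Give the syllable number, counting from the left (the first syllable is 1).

Weights: 6 fir H, 7 nof H, 8 ni: H.
The penult (syllable 7, nof) is heavy, so it takes stress.
Primary stress: syllable 7 → pap.gu.tre:k.ki.nib.fir.ˈnof.ni:.

7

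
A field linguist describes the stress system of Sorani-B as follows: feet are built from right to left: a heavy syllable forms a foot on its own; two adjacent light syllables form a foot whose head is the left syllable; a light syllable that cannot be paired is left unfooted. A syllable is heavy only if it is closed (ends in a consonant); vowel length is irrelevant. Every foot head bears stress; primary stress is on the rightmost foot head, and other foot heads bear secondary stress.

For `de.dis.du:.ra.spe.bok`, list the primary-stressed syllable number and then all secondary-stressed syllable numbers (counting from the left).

Weights: 1 de L, 2 dis H, 3 du: L, 4 ra L, 5 spe L, 6 bok H.
Parse right to left (heavy = foot alone; LL = one foot; stranded L unfooted): de (ˈdis) du: (ˈra.spe) (ˈbok).
Foot heads: 2, 4, 6.
Primary stress on the rightmost head = syllable 6.
Secondary stress on 2, 4: de.ˌdis.du:.ˌra.spe.ˈbok.

primary 6, secondary 2, 4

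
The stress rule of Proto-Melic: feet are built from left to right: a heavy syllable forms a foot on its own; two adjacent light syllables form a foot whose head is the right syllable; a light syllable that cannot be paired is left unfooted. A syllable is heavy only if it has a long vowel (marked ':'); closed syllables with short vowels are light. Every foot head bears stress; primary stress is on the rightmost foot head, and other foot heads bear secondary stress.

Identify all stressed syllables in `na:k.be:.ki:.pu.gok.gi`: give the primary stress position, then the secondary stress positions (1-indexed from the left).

Weights: 1 na:k H, 2 be: H, 3 ki: H, 4 pu L, 5 gok L, 6 gi L.
Parse left to right (heavy = foot alone; LL = one foot; stranded L unfooted): (ˈna:k) (ˈbe:) (ˈki:) (pu.ˈgok) gi.
Foot heads: 1, 2, 3, 5.
Primary stress on the rightmost head = syllable 5.
Secondary stress on 1, 2, 3: ˌna:k.ˌbe:.ˌki:.pu.ˈgok.gi.

primary 5, secondary 1, 2, 3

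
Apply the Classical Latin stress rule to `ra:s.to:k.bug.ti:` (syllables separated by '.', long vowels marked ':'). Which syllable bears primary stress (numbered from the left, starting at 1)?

Classical Latin: stress the penult if heavy (long vowel or closed), else the antepenult.
Weights: 2 to:k H, 3 bug H, 4 ti: H.
The penult (syllable 3, bug) is heavy, so it takes stress.
Stress on syllable 3: ra:s.to:k.ˈbug.ti:.

3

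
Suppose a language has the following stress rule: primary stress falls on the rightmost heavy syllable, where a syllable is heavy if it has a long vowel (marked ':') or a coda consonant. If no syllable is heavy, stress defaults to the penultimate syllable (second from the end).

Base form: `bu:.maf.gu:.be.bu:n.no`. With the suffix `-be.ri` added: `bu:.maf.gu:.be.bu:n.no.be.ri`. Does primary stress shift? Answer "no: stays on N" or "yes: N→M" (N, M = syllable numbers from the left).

no: stays on 5

Base `bu:.maf.gu:.be.bu:n.no` (6 syllables):
  Weights: 1 bu: H, 2 maf H, 3 gu: H, 4 be L, 5 bu:n H, 6 no L.
  Heavy syllables in the domain: 1, 2, 3, 5. The rightmost is syllable 5 (bu:n).
  → primary stress on syllable 5.
Suffixed `bu:.maf.gu:.be.bu:n.no.be.ri` (8 syllables):
  Weights: 1 bu: H, 2 maf H, 3 gu: H, 4 be L, 5 bu:n H, 6 no L, 7 be L, 8 ri L.
  Heavy syllables in the domain: 1, 2, 3, 5. The rightmost is syllable 5 (bu:n).
  → primary stress on syllable 5.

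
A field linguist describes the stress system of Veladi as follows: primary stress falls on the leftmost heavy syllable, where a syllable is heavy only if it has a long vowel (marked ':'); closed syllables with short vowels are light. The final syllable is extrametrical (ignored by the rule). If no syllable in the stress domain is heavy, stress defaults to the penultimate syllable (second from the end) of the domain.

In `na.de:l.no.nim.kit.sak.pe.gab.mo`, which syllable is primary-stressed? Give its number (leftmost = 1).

The final syllable (9, mo) is extrametrical; the stress domain is syllables 1–8.
Weights: 1 na L, 2 de:l H, 3 no L, 4 nim L, 5 kit L, 6 sak L, 7 pe L, 8 gab L.
Heavy syllables in the domain: 2. The leftmost is syllable 2 (de:l).
Primary stress: syllable 2 → na.ˈde:l.no.nim.kit.sak.pe.gab.mo.

2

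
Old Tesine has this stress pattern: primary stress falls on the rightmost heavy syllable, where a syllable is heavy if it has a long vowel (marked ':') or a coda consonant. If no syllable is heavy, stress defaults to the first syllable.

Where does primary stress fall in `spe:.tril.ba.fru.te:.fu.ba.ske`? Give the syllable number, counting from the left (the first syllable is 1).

5

Weights: 1 spe: H, 2 tril H, 3 ba L, 4 fru L, 5 te: H, 6 fu L, 7 ba L, 8 ske L.
Heavy syllables in the domain: 1, 2, 5. The rightmost is syllable 5 (te:).
Primary stress: syllable 5 → spe:.tril.ba.fru.ˈte:.fu.ba.ske.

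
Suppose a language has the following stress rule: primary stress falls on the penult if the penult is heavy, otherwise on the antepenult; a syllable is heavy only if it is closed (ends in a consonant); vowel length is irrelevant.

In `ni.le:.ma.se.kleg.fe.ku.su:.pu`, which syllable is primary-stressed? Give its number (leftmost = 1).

Weights: 7 ku L, 8 su: L, 9 pu L.
The penult (syllable 8, su:) is light, so stress falls on the antepenult (syllable 7, ku).
Primary stress: syllable 7 → ni.le:.ma.se.kleg.fe.ˈku.su:.pu.

7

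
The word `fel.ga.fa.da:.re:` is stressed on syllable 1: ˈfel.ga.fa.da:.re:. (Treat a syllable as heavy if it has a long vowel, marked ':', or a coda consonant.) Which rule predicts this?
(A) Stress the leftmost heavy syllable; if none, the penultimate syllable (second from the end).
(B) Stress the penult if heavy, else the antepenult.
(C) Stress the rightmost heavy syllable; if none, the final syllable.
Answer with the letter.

A

Rule A → syllable 1 ✓.
Rule B → syllable 4 (observed: 1).
Rule C → syllable 5 (observed: 1).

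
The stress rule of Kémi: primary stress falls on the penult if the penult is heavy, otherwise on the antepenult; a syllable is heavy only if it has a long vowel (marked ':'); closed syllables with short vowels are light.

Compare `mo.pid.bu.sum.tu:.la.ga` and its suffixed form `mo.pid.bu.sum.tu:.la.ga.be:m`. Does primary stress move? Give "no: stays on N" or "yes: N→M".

yes: 5→6

Base `mo.pid.bu.sum.tu:.la.ga` (7 syllables):
  Weights: 5 tu: H, 6 la L, 7 ga L.
  The penult (syllable 6, la) is light, so stress falls on the antepenult (syllable 5, tu:).
  → primary stress on syllable 5.
Suffixed `mo.pid.bu.sum.tu:.la.ga.be:m` (8 syllables):
  Weights: 6 la L, 7 ga L, 8 be:m H.
  The penult (syllable 7, ga) is light, so stress falls on the antepenult (syllable 6, la).
  → primary stress on syllable 6.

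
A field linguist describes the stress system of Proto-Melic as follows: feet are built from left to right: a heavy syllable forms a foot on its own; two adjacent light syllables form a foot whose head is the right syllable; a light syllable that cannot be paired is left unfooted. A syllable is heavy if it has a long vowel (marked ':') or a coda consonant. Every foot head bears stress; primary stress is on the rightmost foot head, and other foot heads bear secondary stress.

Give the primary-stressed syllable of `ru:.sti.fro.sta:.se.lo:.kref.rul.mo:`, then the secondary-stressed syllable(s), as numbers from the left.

Weights: 1 ru: H, 2 sti L, 3 fro L, 4 sta: H, 5 se L, 6 lo: H, 7 kref H, 8 rul H, 9 mo: H.
Parse left to right (heavy = foot alone; LL = one foot; stranded L unfooted): (ˈru:) (sti.ˈfro) (ˈsta:) se (ˈlo:) (ˈkref) (ˈrul) (ˈmo:).
Foot heads: 1, 3, 4, 6, 7, 8, 9.
Primary stress on the rightmost head = syllable 9.
Secondary stress on 1, 3, 4, 6, 7, 8: ˌru:.sti.ˌfro.ˌsta:.se.ˌlo:.ˌkref.ˌrul.ˈmo:.

primary 9, secondary 1, 3, 4, 6, 7, 8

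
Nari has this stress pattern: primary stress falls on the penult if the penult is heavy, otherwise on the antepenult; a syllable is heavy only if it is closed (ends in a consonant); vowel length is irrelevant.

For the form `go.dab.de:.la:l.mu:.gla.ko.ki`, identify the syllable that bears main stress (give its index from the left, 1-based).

6

Weights: 6 gla L, 7 ko L, 8 ki L.
The penult (syllable 7, ko) is light, so stress falls on the antepenult (syllable 6, gla).
Primary stress: syllable 6 → go.dab.de:.la:l.mu:.ˈgla.ko.ki.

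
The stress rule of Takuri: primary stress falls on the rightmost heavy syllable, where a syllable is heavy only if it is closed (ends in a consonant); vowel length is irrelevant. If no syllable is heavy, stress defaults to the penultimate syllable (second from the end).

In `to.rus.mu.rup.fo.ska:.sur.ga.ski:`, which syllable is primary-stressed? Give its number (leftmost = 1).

7

Weights: 1 to L, 2 rus H, 3 mu L, 4 rup H, 5 fo L, 6 ska: L, 7 sur H, 8 ga L, 9 ski: L.
Heavy syllables in the domain: 2, 4, 7. The rightmost is syllable 7 (sur).
Primary stress: syllable 7 → to.rus.mu.rup.fo.ska:.ˈsur.ga.ski:.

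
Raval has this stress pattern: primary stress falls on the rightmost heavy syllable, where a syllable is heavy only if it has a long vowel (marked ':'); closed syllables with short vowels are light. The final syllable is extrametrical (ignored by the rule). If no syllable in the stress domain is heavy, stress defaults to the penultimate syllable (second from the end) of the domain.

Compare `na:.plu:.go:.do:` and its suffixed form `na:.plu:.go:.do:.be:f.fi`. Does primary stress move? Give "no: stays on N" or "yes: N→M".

Base `na:.plu:.go:.do:` (4 syllables):
  The final syllable (4, do:) is extrametrical; the stress domain is syllables 1–3.
  Weights: 1 na: H, 2 plu: H, 3 go: H.
  Heavy syllables in the domain: 1, 2, 3. The rightmost is syllable 3 (go:).
  → primary stress on syllable 3.
Suffixed `na:.plu:.go:.do:.be:f.fi` (6 syllables):
  The final syllable (6, fi) is extrametrical; the stress domain is syllables 1–5.
  Weights: 1 na: H, 2 plu: H, 3 go: H, 4 do: H, 5 be:f H.
  Heavy syllables in the domain: 1, 2, 3, 4, 5. The rightmost is syllable 5 (be:f).
  → primary stress on syllable 5.

yes: 3→5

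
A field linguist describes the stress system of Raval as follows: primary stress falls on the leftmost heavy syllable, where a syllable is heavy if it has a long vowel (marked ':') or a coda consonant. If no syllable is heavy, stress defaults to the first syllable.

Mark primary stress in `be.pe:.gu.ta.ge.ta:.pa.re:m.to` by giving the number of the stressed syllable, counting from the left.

2

Weights: 1 be L, 2 pe: H, 3 gu L, 4 ta L, 5 ge L, 6 ta: H, 7 pa L, 8 re:m H, 9 to L.
Heavy syllables in the domain: 2, 6, 8. The leftmost is syllable 2 (pe:).
Primary stress: syllable 2 → be.ˈpe:.gu.ta.ge.ta:.pa.re:m.to.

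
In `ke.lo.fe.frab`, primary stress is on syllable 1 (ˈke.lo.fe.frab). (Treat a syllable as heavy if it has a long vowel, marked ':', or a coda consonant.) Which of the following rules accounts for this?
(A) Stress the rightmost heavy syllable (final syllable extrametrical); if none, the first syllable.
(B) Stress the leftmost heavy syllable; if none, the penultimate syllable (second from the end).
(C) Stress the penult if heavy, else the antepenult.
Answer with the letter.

Rule A → syllable 1 ✓.
Rule B → syllable 4 (observed: 1).
Rule C → syllable 2 (observed: 1).

A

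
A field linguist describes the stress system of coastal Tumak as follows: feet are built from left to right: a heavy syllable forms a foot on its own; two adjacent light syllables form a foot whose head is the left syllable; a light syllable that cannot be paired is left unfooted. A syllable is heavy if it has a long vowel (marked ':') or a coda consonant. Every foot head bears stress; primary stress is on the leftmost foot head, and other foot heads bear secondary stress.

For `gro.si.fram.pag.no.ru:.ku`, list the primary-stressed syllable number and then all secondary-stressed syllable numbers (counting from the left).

primary 1, secondary 3, 4, 6

Weights: 1 gro L, 2 si L, 3 fram H, 4 pag H, 5 no L, 6 ru: H, 7 ku L.
Parse left to right (heavy = foot alone; LL = one foot; stranded L unfooted): (ˈgro.si) (ˈfram) (ˈpag) no (ˈru:) ku.
Foot heads: 1, 3, 4, 6.
Primary stress on the leftmost head = syllable 1.
Secondary stress on 3, 4, 6: ˈgro.si.ˌfram.ˌpag.no.ˌru:.ku.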